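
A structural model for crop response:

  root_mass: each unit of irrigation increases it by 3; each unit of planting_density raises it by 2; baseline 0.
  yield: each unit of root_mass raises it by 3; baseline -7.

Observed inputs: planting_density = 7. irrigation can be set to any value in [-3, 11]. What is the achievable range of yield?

Substituting into the root_mass equation gives root_mass = 3*irrigation + 14.
Substituting into the yield equation gives yield = 9*irrigation + 35.
Linear in irrigation, so extremes are at the endpoints: irrigation = -3 gives yield = 8; irrigation = 11 gives yield = 134.

8 to 134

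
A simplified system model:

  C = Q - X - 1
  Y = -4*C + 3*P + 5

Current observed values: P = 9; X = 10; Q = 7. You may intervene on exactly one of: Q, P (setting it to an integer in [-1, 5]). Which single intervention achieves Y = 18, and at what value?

Intervening on Q: Y = -4*Q + 76. Reaching 18 requires Q = 29/2, not an integer.
Intervening on P: with other inputs at their observed values, Y = 3*P + 21. Solving for 18 gives P = -1, within [-1, 5].

set P = -1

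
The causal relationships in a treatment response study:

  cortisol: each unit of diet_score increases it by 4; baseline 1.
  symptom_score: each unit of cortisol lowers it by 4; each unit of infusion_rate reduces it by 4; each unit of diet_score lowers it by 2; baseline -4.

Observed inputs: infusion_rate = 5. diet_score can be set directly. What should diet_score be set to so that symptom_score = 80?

diet_score = -6

Substituting into the symptom_score equation gives symptom_score = -18*diet_score - 28.
Solve -18*diet_score - 28 = 80: diet_score = (80 + 28) / -18 = -6.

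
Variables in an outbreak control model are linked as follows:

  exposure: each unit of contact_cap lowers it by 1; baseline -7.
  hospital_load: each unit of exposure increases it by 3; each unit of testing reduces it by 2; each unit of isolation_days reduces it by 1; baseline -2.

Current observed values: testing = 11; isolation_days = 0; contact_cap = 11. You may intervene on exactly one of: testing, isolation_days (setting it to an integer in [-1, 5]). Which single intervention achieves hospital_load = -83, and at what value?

Intervening on testing: hospital_load = -2*testing - 56. Reaching -83 requires testing = 27/2, not an integer.
Intervening on isolation_days: with other inputs at their observed values, hospital_load = -isolation_days - 78. Solving for -83 gives isolation_days = 5, within [-1, 5].

set isolation_days = 5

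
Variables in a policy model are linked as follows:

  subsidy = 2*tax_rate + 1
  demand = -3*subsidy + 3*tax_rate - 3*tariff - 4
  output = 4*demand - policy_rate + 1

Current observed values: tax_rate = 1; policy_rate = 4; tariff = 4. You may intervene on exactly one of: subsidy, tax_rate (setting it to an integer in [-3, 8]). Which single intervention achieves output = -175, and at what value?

set tax_rate = 8

Intervening on subsidy: output = -12*subsidy - 55. Reaching -175 requires subsidy = 10, outside [-3, 8].
Intervening on tax_rate: with other inputs at their observed values, output = -12*tax_rate - 79. Solving for -175 gives tax_rate = 8, within [-3, 8].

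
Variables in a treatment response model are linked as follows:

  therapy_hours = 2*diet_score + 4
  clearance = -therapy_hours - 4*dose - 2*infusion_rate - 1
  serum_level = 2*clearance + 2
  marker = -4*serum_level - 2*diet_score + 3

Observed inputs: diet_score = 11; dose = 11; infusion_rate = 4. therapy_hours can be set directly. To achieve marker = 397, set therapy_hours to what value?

Intervening on therapy_hours fixes its value directly, overriding its dependence on diet_score.
Substituting into the clearance equation gives clearance = -therapy_hours - 53.
Substituting into the serum_level equation gives serum_level = -2*therapy_hours - 104.
Substituting into the marker equation gives marker = 8*therapy_hours + 397.
Solve 8*therapy_hours + 397 = 397: therapy_hours = (397 - 397) / 8 = 0.

therapy_hours = 0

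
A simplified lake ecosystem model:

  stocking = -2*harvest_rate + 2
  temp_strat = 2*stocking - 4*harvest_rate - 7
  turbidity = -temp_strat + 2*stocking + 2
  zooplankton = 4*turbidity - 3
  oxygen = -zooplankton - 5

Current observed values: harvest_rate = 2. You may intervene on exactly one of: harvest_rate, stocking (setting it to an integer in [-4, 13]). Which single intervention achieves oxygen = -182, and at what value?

Intervening on harvest_rate: with other inputs at their observed values, oxygen = -16*harvest_rate - 38. Solving for -182 gives harvest_rate = 9, within [-4, 13].
Intervening on stocking: the paths from stocking to oxygen cancel (net effect zero), leaving oxygen = -70; -182 is unreachable this way.

set harvest_rate = 9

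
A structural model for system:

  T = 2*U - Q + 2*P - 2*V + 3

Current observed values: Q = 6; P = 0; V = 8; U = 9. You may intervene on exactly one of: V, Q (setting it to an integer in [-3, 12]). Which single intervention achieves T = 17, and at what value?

set V = -1

Intervening on V: with other inputs at their observed values, T = -2*V + 15. Solving for 17 gives V = -1, within [-3, 12].
Intervening on Q: T = -Q + 5. Reaching 17 requires Q = -12, outside [-3, 12].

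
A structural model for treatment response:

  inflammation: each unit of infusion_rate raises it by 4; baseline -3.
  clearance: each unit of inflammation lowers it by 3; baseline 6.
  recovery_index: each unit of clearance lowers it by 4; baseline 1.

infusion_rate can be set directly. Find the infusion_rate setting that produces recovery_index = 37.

Substituting into the clearance equation gives clearance = -12*infusion_rate + 15.
So recovery_index = 48*infusion_rate - 59.
Solve 48*infusion_rate - 59 = 37: infusion_rate = (37 + 59) / 48 = 2.

infusion_rate = 2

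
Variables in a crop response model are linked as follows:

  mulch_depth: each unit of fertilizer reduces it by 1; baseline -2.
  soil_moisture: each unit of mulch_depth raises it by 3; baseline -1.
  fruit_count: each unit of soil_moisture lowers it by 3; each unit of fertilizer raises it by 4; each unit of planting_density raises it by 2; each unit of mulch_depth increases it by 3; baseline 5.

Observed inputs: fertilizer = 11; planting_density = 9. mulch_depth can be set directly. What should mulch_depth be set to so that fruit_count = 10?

Intervening on mulch_depth fixes its value directly, overriding its dependence on fertilizer.
Substituting into the fruit_count equation gives fruit_count = -6*mulch_depth + 70.
Solve -6*mulch_depth + 70 = 10: mulch_depth = (10 - 70) / -6 = 10.

mulch_depth = 10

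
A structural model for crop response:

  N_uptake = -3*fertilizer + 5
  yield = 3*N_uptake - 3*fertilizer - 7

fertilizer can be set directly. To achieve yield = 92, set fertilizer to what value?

fertilizer = -7

Substituting into the yield equation gives yield = -12*fertilizer + 8.
Solve -12*fertilizer + 8 = 92: fertilizer = (92 - 8) / -12 = -7.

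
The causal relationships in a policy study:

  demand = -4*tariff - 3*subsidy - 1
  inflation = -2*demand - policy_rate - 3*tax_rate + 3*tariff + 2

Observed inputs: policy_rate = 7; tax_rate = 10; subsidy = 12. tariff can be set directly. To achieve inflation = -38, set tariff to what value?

Substituting into the demand equation gives demand = -4*tariff - 37.
Substituting into the inflation equation gives inflation = 11*tariff + 39.
Solve 11*tariff + 39 = -38: tariff = (-38 - 39) / 11 = -7.

tariff = -7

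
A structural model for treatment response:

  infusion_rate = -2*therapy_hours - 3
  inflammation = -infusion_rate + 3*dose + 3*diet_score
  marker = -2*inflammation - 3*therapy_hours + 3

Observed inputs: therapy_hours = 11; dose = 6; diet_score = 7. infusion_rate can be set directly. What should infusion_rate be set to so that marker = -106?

Intervening on infusion_rate fixes its value directly, overriding its dependence on therapy_hours.
Substituting into the inflammation equation gives inflammation = -infusion_rate + 39.
So marker = 2*infusion_rate - 108.
Solve 2*infusion_rate - 108 = -106: infusion_rate = (-106 + 108) / 2 = 1.

infusion_rate = 1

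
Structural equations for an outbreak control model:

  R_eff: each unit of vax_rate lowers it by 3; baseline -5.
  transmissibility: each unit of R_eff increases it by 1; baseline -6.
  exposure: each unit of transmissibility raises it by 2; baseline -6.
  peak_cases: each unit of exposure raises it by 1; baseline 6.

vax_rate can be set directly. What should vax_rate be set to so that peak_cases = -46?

Substituting into the transmissibility equation gives transmissibility = -3*vax_rate - 11.
exposure becomes -6*vax_rate - 28.
peak_cases becomes -6*vax_rate - 22.
Solve -6*vax_rate - 22 = -46: vax_rate = (-46 + 22) / -6 = 4.

vax_rate = 4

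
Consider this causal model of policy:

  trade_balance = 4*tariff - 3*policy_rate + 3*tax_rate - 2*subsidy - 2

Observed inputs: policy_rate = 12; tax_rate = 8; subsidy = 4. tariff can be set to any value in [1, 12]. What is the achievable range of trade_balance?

Substituting into the trade_balance equation gives trade_balance = 4*tariff - 22.
Linear in tariff, so extremes are at the endpoints: tariff = 1 gives trade_balance = -18; tariff = 12 gives trade_balance = 26.

-18 to 26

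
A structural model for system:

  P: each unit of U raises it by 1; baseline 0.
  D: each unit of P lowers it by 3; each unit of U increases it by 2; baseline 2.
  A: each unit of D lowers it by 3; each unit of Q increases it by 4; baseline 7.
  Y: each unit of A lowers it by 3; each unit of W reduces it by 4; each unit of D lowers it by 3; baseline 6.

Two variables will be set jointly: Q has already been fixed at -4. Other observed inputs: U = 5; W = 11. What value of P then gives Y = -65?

P = 7

With Q held at -4:
Intervening on P fixes its value directly, overriding its dependence on U.
Substituting into the D equation gives D = -3*P + 12.
A becomes 9*P - 45.
This gives Y = -18*P + 61.
Solve -18*P + 61 = -65: P = (-65 - 61) / -18 = 7.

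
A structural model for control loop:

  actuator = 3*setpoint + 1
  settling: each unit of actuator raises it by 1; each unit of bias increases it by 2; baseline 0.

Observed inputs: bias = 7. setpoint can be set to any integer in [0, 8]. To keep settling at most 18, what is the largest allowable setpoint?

Substituting into the settling equation gives settling = 3*setpoint + 15.
Require 3*setpoint + 15 ≤ 18, so setpoint ≤ 1.
The largest integer in [0, 8] satisfying this is 1.

setpoint = 1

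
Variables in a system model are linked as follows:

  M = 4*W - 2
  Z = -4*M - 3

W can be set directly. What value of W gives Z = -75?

W = 5

Substituting into the Z equation gives Z = -16*W + 5.
Solve -16*W + 5 = -75: W = (-75 - 5) / -16 = 5.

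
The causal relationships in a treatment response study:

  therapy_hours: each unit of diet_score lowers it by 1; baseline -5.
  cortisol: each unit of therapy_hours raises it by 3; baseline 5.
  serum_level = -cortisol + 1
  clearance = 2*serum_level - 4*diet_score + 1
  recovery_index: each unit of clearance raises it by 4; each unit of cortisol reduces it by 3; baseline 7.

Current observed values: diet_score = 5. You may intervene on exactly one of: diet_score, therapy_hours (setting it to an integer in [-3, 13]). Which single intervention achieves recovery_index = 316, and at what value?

Intervening on diet_score: with other inputs at their observed values, recovery_index = 17*diet_score + 129. Solving for 316 gives diet_score = 11, within [-3, 13].
Intervening on therapy_hours: recovery_index = -33*therapy_hours - 116. Reaching 316 requires therapy_hours = -144/11, not an integer.

set diet_score = 11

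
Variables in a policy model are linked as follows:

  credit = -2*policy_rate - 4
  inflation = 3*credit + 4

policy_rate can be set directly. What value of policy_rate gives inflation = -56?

policy_rate = 8

Substituting into the inflation equation gives inflation = -6*policy_rate - 8.
Solve -6*policy_rate - 8 = -56: policy_rate = (-56 + 8) / -6 = 8.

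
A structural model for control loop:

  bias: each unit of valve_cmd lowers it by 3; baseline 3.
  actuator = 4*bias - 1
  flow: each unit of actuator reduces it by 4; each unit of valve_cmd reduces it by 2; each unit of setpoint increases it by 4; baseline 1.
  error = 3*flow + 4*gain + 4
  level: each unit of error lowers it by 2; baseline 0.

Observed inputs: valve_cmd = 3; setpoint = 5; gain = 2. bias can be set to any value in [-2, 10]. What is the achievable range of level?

Intervening on bias fixes its value directly, overriding its dependence on valve_cmd.
Substituting into the flow equation gives flow = -16*bias + 19.
This gives error = -48*bias + 69.
level becomes 96*bias - 138.
Linear in bias, so extremes are at the endpoints: bias = -2 gives level = -330; bias = 10 gives level = 822.

-330 to 822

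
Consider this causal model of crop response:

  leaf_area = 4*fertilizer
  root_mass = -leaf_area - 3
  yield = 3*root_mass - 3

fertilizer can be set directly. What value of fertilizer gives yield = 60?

fertilizer = -6

Substituting into the root_mass equation gives root_mass = -4*fertilizer - 3.
yield becomes -12*fertilizer - 12.
Solve -12*fertilizer - 12 = 60: fertilizer = (60 + 12) / -12 = -6.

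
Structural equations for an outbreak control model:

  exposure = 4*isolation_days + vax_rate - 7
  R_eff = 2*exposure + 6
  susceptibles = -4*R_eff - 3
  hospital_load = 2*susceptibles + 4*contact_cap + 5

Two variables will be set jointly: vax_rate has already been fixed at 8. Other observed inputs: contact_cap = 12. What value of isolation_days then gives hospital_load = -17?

isolation_days = 0

With vax_rate held at 8:
Substituting into the exposure equation gives exposure = 4*isolation_days + 1.
So R_eff = 8*isolation_days + 8.
Substituting into the susceptibles equation gives susceptibles = -32*isolation_days - 35.
This gives hospital_load = -64*isolation_days - 17.
Solve -64*isolation_days - 17 = -17: isolation_days = (-17 + 17) / -64 = 0.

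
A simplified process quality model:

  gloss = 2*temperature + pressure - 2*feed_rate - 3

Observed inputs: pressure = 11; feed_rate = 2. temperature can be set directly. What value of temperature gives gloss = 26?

temperature = 11

Substituting into the gloss equation gives gloss = 2*temperature + 4.
Solve 2*temperature + 4 = 26: temperature = (26 - 4) / 2 = 11.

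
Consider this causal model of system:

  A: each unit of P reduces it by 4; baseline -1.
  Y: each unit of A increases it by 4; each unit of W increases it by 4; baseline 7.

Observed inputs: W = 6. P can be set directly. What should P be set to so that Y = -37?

P = 4

Substituting into the Y equation gives Y = -16*P + 27.
Solve -16*P + 27 = -37: P = (-37 - 27) / -16 = 4.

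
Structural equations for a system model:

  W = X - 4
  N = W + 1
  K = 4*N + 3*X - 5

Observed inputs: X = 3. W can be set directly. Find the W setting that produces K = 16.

W = 2

Intervening on W fixes its value directly, overriding its dependence on X.
Substituting into the K equation gives K = 4*W + 8.
Solve 4*W + 8 = 16: W = (16 - 8) / 4 = 2.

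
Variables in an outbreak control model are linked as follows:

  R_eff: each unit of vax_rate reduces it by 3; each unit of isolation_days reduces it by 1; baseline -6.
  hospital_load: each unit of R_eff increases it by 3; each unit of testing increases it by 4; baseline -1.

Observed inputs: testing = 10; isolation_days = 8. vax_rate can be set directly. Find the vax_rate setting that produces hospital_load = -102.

Substituting into the R_eff equation gives R_eff = -3*vax_rate - 14.
Substituting into the hospital_load equation gives hospital_load = -9*vax_rate - 3.
Solve -9*vax_rate - 3 = -102: vax_rate = (-102 + 3) / -9 = 11.

vax_rate = 11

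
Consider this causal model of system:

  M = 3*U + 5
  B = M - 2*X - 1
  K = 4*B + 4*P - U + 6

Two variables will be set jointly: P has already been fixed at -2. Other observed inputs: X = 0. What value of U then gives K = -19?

With P held at -2:
Substituting into the B equation gives B = 3*U + 4.
This gives K = 11*U + 14.
Solve 11*U + 14 = -19: U = (-19 - 14) / 11 = -3.

U = -3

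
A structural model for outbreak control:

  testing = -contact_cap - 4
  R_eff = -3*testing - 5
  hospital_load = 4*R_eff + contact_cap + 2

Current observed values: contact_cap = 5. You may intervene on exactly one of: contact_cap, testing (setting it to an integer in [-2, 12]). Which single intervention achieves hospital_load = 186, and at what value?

Intervening on contact_cap: with other inputs at their observed values, hospital_load = 13*contact_cap + 30. Solving for 186 gives contact_cap = 12, within [-2, 12].
Intervening on testing: hospital_load = -12*testing - 13. Reaching 186 requires testing = -199/12, not an integer.

set contact_cap = 12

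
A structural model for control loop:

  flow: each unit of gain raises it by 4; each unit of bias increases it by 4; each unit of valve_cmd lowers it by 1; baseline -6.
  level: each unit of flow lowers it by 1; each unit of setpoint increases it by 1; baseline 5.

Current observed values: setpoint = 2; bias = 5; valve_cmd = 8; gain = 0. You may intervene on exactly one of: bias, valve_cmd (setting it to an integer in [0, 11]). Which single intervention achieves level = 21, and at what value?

set bias = 0

Intervening on bias: with other inputs at their observed values, level = -4*bias + 21. Solving for 21 gives bias = 0, within [0, 11].
Intervening on valve_cmd: level = valve_cmd - 7. Reaching 21 requires valve_cmd = 28, outside [0, 11].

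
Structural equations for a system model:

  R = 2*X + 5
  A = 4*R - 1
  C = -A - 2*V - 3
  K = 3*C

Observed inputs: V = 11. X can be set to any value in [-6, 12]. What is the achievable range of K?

Substituting into the A equation gives A = 8*X + 19.
Substituting into the C equation gives C = -8*X - 44.
This gives K = -24*X - 132.
Linear in X, so extremes are at the endpoints: X = -6 gives K = 12; X = 12 gives K = -420.

-420 to 12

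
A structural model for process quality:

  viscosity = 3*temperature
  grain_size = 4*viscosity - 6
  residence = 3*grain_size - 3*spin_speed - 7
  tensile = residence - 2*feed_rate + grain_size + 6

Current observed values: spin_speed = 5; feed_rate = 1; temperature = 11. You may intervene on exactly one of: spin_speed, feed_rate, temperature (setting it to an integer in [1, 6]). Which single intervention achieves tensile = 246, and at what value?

set temperature = 6

Intervening on spin_speed: tensile = -3*spin_speed + 501. Reaching 246 requires spin_speed = 85, outside [1, 6].
Intervening on feed_rate: tensile = -2*feed_rate + 488. Reaching 246 requires feed_rate = 121, outside [1, 6].
Intervening on temperature: with other inputs at their observed values, tensile = 48*temperature - 42. Solving for 246 gives temperature = 6, within [1, 6].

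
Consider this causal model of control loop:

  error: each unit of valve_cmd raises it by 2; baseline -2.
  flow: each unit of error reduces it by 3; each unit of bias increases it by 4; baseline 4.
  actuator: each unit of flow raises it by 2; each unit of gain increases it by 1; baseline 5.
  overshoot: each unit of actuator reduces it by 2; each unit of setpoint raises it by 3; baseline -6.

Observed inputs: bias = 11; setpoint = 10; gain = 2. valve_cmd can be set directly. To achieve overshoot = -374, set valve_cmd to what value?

Substituting into the flow equation gives flow = -6*valve_cmd + 54.
This gives actuator = -12*valve_cmd + 115.
Substituting into the overshoot equation gives overshoot = 24*valve_cmd - 206.
Solve 24*valve_cmd - 206 = -374: valve_cmd = (-374 + 206) / 24 = -7.

valve_cmd = -7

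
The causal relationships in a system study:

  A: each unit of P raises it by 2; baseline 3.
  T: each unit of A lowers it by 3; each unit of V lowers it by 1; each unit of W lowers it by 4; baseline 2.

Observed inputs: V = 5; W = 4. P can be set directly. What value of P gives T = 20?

P = -8

Substituting into the T equation gives T = -6*P - 28.
Solve -6*P - 28 = 20: P = (20 + 28) / -6 = -8.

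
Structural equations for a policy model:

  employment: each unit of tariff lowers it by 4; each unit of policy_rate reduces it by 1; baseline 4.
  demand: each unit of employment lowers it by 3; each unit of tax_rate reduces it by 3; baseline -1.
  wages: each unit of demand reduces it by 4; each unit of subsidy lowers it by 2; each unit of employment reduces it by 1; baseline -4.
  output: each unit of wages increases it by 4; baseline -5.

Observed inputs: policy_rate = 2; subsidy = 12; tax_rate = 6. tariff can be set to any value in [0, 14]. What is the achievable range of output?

-2189 to 275

Substituting into the employment equation gives employment = -4*tariff + 2.
Substituting into the demand equation gives demand = 12*tariff - 25.
Substituting into the wages equation gives wages = -44*tariff + 70.
Substituting into the output equation gives output = -176*tariff + 275.
Linear in tariff, so extremes are at the endpoints: tariff = 0 gives output = 275; tariff = 14 gives output = -2189.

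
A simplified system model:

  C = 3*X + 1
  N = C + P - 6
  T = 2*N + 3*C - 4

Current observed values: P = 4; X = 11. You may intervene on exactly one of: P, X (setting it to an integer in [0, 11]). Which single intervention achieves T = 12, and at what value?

set X = 1

Intervening on P: T = 2*P + 154. Reaching 12 requires P = -71, outside [0, 11].
Intervening on X: with other inputs at their observed values, T = 15*X - 3. Solving for 12 gives X = 1, within [0, 11].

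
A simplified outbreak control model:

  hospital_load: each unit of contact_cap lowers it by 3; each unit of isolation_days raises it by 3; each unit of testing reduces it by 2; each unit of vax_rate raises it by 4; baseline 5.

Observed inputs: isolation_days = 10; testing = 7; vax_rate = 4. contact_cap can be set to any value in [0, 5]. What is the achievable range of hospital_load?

Substituting into the hospital_load equation gives hospital_load = -3*contact_cap + 37.
Linear in contact_cap, so extremes are at the endpoints: contact_cap = 0 gives hospital_load = 37; contact_cap = 5 gives hospital_load = 22.

22 to 37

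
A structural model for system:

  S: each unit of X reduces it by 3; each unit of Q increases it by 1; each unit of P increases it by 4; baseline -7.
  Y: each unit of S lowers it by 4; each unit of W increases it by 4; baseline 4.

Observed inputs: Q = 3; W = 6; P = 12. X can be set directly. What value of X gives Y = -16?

Substituting into the S equation gives S = -3*X + 44.
Substituting into the Y equation gives Y = 12*X - 148.
Solve 12*X - 148 = -16: X = (-16 + 148) / 12 = 11.

X = 11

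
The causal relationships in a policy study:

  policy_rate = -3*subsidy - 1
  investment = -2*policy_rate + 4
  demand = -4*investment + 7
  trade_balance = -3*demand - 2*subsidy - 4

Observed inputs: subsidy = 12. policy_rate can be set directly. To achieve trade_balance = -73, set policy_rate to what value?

policy_rate = 3

Intervening on policy_rate fixes its value directly, overriding its dependence on subsidy.
Substituting into the demand equation gives demand = 8*policy_rate - 9.
Substituting into the trade_balance equation gives trade_balance = -24*policy_rate - 1.
Solve -24*policy_rate - 1 = -73: policy_rate = (-73 + 1) / -24 = 3.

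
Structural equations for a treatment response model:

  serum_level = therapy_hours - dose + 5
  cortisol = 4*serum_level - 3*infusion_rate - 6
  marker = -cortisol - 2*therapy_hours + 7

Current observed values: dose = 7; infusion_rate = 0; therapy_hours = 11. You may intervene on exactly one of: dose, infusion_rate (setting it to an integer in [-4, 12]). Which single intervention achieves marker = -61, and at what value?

set dose = 3

Intervening on dose: with other inputs at their observed values, marker = 4*dose - 73. Solving for -61 gives dose = 3, within [-4, 12].
Intervening on infusion_rate: marker = 3*infusion_rate - 45. Reaching -61 requires infusion_rate = -16/3, not an integer.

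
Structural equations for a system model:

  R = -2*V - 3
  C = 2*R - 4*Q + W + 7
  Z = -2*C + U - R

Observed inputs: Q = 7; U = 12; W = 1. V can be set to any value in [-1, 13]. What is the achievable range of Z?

57 to 197

Substituting into the C equation gives C = -4*V - 26.
This gives Z = 10*V + 67.
Linear in V, so extremes are at the endpoints: V = -1 gives Z = 57; V = 13 gives Z = 197.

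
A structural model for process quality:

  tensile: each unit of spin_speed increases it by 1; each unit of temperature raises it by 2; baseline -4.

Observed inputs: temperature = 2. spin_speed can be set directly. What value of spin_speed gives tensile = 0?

spin_speed = 0

Substituting into the tensile equation gives tensile = spin_speed.
Solve spin_speed = 0: spin_speed = 0 / 1 = 0.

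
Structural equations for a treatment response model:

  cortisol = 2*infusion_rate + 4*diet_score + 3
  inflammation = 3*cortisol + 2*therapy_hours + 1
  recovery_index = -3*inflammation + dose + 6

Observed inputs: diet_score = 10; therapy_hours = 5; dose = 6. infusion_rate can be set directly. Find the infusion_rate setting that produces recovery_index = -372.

infusion_rate = -2

Substituting into the cortisol equation gives cortisol = 2*infusion_rate + 43.
Substituting into the inflammation equation gives inflammation = 6*infusion_rate + 140.
Substituting into the recovery_index equation gives recovery_index = -18*infusion_rate - 408.
Solve -18*infusion_rate - 408 = -372: infusion_rate = (-372 + 408) / -18 = -2.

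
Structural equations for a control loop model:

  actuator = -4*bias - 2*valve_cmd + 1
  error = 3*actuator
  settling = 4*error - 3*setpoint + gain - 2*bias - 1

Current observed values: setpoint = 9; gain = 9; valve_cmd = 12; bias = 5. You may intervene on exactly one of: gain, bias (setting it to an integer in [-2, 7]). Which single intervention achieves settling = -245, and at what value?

set bias = -1

Intervening on gain: settling = gain - 554. Reaching -245 requires gain = 309, outside [-2, 7].
Intervening on bias: with other inputs at their observed values, settling = -50*bias - 295. Solving for -245 gives bias = -1, within [-2, 7].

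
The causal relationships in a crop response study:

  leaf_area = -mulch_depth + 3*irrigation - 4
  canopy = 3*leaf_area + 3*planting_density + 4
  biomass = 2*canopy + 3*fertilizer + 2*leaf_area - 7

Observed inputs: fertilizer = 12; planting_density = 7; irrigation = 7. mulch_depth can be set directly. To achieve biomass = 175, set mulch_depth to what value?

Substituting into the leaf_area equation gives leaf_area = -mulch_depth + 17.
Substituting into the canopy equation gives canopy = -3*mulch_depth + 76.
Substituting into the biomass equation gives biomass = -8*mulch_depth + 215.
Solve -8*mulch_depth + 215 = 175: mulch_depth = (175 - 215) / -8 = 5.

mulch_depth = 5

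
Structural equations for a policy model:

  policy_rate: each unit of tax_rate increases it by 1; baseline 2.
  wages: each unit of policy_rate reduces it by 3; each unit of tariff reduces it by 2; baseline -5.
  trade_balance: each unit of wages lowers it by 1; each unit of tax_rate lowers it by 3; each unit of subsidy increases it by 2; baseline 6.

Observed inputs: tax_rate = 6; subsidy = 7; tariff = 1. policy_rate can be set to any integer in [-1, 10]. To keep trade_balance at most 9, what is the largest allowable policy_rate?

policy_rate = 0

Intervening on policy_rate fixes its value directly, overriding its dependence on tax_rate.
Substituting into the wages equation gives wages = -3*policy_rate - 7.
Substituting into the trade_balance equation gives trade_balance = 3*policy_rate + 9.
Require 3*policy_rate + 9 ≤ 9, so policy_rate ≤ 0.
The largest integer in [-1, 10] satisfying this is 0.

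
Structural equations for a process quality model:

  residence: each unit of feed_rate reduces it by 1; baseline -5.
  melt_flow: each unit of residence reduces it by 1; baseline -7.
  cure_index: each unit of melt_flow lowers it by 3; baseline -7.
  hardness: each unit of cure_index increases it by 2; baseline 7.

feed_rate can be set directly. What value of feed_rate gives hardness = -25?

Substituting into the melt_flow equation gives melt_flow = feed_rate - 2.
Substituting into the cure_index equation gives cure_index = -3*feed_rate - 1.
Substituting into the hardness equation gives hardness = -6*feed_rate + 5.
Solve -6*feed_rate + 5 = -25: feed_rate = (-25 - 5) / -6 = 5.

feed_rate = 5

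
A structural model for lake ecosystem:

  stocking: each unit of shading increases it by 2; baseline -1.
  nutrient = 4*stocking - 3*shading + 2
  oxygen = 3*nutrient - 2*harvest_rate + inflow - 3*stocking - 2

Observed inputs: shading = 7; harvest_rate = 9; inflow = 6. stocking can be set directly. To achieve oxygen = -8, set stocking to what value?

Intervening on stocking fixes its value directly, overriding its dependence on shading.
Substituting into the nutrient equation gives nutrient = 4*stocking - 19.
Substituting into the oxygen equation gives oxygen = 9*stocking - 71.
Solve 9*stocking - 71 = -8: stocking = (-8 + 71) / 9 = 7.

stocking = 7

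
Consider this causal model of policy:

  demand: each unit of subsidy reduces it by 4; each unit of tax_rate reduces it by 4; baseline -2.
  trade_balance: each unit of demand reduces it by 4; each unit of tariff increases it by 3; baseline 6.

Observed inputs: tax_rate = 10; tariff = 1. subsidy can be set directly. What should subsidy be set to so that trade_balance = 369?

Substituting into the demand equation gives demand = -4*subsidy - 42.
Substituting into the trade_balance equation gives trade_balance = 16*subsidy + 177.
Solve 16*subsidy + 177 = 369: subsidy = (369 - 177) / 16 = 12.

subsidy = 12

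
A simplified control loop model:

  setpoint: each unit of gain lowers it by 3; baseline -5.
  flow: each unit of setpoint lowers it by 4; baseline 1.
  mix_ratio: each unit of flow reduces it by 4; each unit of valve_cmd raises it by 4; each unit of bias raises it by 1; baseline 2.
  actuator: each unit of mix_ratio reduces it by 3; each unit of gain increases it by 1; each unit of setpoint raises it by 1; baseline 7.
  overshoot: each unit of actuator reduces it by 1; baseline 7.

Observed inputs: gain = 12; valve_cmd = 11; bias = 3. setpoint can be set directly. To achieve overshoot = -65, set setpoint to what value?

Intervening on setpoint fixes its value directly, overriding its dependence on gain.
Substituting into the mix_ratio equation gives mix_ratio = 16*setpoint + 45.
Substituting into the actuator equation gives actuator = -47*setpoint - 116.
Substituting into the overshoot equation gives overshoot = 47*setpoint + 123.
Solve 47*setpoint + 123 = -65: setpoint = (-65 - 123) / 47 = -4.

setpoint = -4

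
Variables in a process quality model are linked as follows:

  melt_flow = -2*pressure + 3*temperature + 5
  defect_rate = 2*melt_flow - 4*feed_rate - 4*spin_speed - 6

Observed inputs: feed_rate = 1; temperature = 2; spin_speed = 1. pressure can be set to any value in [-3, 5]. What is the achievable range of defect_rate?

-12 to 20

Substituting into the melt_flow equation gives melt_flow = -2*pressure + 11.
This gives defect_rate = -4*pressure + 8.
Linear in pressure, so extremes are at the endpoints: pressure = -3 gives defect_rate = 20; pressure = 5 gives defect_rate = -12.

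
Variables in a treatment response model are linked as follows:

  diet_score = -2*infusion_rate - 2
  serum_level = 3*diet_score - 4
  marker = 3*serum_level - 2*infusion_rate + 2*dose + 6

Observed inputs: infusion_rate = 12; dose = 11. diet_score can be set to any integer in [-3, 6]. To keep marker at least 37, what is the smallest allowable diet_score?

Intervening on diet_score fixes its value directly, overriding its dependence on infusion_rate.
Substituting into the marker equation gives marker = 9*diet_score - 8.
Require 9*diet_score - 8 ≥ 37, so diet_score ≥ 5.
The smallest integer in [-3, 6] satisfying this is 5.

diet_score = 5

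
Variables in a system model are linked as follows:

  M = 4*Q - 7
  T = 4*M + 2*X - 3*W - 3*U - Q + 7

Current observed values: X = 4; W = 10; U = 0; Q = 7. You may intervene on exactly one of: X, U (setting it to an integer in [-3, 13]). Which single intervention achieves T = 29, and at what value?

Intervening on X: T = 2*X + 54. Reaching 29 requires X = -25/2, not an integer.
Intervening on U: with other inputs at their observed values, T = -3*U + 62. Solving for 29 gives U = 11, within [-3, 13].

set U = 11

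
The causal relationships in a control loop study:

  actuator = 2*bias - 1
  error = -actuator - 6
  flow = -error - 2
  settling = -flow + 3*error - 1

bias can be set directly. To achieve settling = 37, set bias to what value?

Substituting into the error equation gives error = -2*bias - 5.
Substituting into the flow equation gives flow = 2*bias + 3.
Substituting into the settling equation gives settling = -8*bias - 19.
Solve -8*bias - 19 = 37: bias = (37 + 19) / -8 = -7.

bias = -7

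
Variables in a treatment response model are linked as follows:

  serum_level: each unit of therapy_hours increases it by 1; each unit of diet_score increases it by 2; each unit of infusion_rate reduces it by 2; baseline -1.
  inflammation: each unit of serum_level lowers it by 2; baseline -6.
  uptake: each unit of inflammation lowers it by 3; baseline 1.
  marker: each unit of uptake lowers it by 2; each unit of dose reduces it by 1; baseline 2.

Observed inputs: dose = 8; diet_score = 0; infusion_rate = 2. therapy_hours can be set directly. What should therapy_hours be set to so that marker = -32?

therapy_hours = 4

Substituting into the serum_level equation gives serum_level = therapy_hours - 5.
Substituting into the inflammation equation gives inflammation = -2*therapy_hours + 4.
Substituting into the uptake equation gives uptake = 6*therapy_hours - 11.
This gives marker = -12*therapy_hours + 16.
Solve -12*therapy_hours + 16 = -32: therapy_hours = (-32 - 16) / -12 = 4.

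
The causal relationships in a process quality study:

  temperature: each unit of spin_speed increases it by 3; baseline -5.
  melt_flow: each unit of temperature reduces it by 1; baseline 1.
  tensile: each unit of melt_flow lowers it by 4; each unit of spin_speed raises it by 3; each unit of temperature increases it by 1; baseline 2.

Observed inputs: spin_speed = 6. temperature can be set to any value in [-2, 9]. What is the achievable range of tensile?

Intervening on temperature fixes its value directly, overriding its dependence on spin_speed.
Substituting into the tensile equation gives tensile = 5*temperature + 16.
Linear in temperature, so extremes are at the endpoints: temperature = -2 gives tensile = 6; temperature = 9 gives tensile = 61.

6 to 61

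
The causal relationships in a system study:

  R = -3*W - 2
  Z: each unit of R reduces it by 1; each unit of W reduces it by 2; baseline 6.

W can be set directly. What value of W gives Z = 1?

Substituting into the Z equation gives Z = W + 8.
Solve W + 8 = 1: W = (1 - 8) / 1 = -7.

W = -7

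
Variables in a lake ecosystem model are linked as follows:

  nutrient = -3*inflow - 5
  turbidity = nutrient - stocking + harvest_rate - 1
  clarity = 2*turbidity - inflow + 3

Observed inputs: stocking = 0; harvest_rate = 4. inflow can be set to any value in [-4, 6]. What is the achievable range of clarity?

Substituting into the turbidity equation gives turbidity = -3*inflow - 2.
Substituting into the clarity equation gives clarity = -7*inflow - 1.
Linear in inflow, so extremes are at the endpoints: inflow = -4 gives clarity = 27; inflow = 6 gives clarity = -43.

-43 to 27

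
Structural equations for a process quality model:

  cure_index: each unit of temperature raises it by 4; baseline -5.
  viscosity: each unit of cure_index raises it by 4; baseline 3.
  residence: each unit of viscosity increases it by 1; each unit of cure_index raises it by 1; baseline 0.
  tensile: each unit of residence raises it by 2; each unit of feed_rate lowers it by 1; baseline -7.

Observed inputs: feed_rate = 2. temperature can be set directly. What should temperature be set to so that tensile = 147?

Substituting into the viscosity equation gives viscosity = 16*temperature - 17.
Substituting into the residence equation gives residence = 20*temperature - 22.
tensile becomes 40*temperature - 53.
Solve 40*temperature - 53 = 147: temperature = (147 + 53) / 40 = 5.

temperature = 5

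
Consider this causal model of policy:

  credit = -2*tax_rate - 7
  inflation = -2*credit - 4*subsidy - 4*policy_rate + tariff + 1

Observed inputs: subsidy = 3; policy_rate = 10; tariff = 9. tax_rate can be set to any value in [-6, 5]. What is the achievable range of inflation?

-52 to -8

Substituting into the inflation equation gives inflation = 4*tax_rate - 28.
Linear in tax_rate, so extremes are at the endpoints: tax_rate = -6 gives inflation = -52; tax_rate = 5 gives inflation = -8.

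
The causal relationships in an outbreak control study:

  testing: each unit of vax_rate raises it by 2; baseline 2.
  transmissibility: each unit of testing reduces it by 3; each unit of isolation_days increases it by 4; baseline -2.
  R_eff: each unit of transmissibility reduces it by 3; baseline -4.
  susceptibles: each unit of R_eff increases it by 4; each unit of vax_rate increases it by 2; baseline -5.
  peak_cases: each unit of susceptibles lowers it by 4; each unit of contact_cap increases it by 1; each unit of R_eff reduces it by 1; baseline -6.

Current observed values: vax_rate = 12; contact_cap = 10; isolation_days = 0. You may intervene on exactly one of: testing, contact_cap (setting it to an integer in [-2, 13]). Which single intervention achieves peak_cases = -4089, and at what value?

set contact_cap = 5

Intervening on testing: peak_cases = -153*testing - 106. Reaching -4089 requires testing = 3983/153, not an integer.
Intervening on contact_cap: with other inputs at their observed values, peak_cases = contact_cap - 4094. Solving for -4089 gives contact_cap = 5, within [-2, 13].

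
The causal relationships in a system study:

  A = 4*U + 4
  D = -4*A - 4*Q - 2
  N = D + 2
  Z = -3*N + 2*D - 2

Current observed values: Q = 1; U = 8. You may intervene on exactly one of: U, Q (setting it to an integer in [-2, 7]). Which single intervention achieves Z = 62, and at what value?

Intervening on U: with other inputs at their observed values, Z = 16*U + 14. Solving for 62 gives U = 3, within [-2, 7].
Intervening on Q: Z = 4*Q + 138. Reaching 62 requires Q = -19, outside [-2, 7].

set U = 3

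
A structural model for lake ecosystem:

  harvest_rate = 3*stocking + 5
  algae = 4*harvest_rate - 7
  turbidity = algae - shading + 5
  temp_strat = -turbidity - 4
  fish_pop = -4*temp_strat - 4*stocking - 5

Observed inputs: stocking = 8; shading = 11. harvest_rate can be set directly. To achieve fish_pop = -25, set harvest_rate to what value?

Intervening on harvest_rate fixes its value directly, overriding its dependence on stocking.
Substituting into the turbidity equation gives turbidity = 4*harvest_rate - 13.
This gives temp_strat = -4*harvest_rate + 9.
This gives fish_pop = 16*harvest_rate - 73.
Solve 16*harvest_rate - 73 = -25: harvest_rate = (-25 + 73) / 16 = 3.

harvest_rate = 3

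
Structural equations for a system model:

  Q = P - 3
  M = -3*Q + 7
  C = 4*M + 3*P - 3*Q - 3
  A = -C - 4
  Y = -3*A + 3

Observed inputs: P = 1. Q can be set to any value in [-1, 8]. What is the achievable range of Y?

-261 to 144

Intervening on Q fixes its value directly, overriding its dependence on P.
Substituting into the C equation gives C = -15*Q + 28.
A becomes 15*Q - 32.
Substituting into the Y equation gives Y = -45*Q + 99.
Linear in Q, so extremes are at the endpoints: Q = -1 gives Y = 144; Q = 8 gives Y = -261.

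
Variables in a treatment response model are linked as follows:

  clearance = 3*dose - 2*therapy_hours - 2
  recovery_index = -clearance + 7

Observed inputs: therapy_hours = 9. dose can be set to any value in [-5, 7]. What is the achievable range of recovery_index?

Substituting into the clearance equation gives clearance = 3*dose - 20.
Substituting into the recovery_index equation gives recovery_index = -3*dose + 27.
Linear in dose, so extremes are at the endpoints: dose = -5 gives recovery_index = 42; dose = 7 gives recovery_index = 6.

6 to 42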